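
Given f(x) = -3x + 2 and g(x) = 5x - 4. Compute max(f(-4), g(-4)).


f(-4) = 14
g(-4) = -24
max = 14

14


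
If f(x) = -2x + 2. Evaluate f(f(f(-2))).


22


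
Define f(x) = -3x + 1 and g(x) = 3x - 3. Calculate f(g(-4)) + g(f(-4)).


82


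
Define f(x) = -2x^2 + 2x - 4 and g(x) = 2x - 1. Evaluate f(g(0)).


g(0) = -1
f(-1) = (-2)*(-1)^2 + 2*(-1) - 4 = -8

-8


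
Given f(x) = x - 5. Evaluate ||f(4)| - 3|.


f(4) = -1
|-1| = 1
|1 - 3| = 2

2


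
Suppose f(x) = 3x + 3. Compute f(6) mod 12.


f(6) = 21
21 mod 12 = 9

9


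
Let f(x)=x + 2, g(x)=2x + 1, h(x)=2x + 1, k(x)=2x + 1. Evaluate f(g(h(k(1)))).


k(1) = 3
h(3) = 7
g(7) = 15
f(15) = 17

17


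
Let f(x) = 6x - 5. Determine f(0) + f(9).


44


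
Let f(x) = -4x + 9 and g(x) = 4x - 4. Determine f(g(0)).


g(0) = -4
f(-4) = 25

25


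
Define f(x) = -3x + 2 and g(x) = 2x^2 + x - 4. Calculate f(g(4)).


-94


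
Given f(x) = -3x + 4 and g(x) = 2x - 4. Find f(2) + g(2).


f(2) = -2
g(2) = 0
Sum = -2

-2


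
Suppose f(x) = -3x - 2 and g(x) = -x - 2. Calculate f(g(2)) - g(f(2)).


f(g(2)) = 10
g(f(2)) = 6
Difference = 4

4


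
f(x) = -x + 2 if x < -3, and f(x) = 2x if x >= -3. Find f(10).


10 satisfies x >= -3
f(10) = 20

20


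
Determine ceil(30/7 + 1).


30/7 = 4.2857
4.2857 + 1 = 5.2857
ceil(5.2857) = 6

6


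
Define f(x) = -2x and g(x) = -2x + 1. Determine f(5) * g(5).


f(5) = -10
g(5) = -9
Product = 90

90


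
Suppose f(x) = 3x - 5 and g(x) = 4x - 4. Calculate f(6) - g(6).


f(6) = 13
g(6) = 20
Difference = -7

-7


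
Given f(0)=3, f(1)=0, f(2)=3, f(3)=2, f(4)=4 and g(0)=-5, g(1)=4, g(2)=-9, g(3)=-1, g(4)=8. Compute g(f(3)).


f(3) = 2
g(2) = -9

-9


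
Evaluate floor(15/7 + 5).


15/7 = 2.1429
2.1429 + 5 = 7.1429
floor(7.1429) = 7

7


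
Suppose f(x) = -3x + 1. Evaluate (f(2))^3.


f(2) = -5
(-5)^3 = -125

-125


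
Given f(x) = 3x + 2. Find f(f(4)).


f(4) = 14
f(14) = 44

44


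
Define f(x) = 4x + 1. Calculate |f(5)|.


f(5) = 21
|21| = 21

21


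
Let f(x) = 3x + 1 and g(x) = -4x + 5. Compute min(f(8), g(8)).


-27


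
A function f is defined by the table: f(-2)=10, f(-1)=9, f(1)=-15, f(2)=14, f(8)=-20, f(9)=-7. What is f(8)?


Reading from the table at x = 8

-20


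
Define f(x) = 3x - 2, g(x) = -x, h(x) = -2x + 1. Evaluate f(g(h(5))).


h(5) = -9
g(-9) = 9
f(9) = 25

25


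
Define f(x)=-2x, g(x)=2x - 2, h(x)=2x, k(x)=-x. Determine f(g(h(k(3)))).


k(3) = -3
h(-3) = -6
g(-6) = -14
f(-14) = 28

28


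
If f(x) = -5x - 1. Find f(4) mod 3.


f(4) = -21
-21 mod 3 = 0

0


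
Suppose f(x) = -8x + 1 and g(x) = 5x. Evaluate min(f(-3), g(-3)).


f(-3) = 25
g(-3) = -15
min = -15

-15


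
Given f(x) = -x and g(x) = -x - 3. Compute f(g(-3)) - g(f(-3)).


f(g(-3)) = 0
g(f(-3)) = -6
Difference = 6

6


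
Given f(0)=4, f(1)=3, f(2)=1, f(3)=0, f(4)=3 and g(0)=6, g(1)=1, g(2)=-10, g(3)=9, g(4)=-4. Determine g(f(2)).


1


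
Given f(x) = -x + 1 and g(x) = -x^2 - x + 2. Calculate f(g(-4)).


11


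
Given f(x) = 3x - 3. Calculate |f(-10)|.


f(-10) = -33
|-33| = 33

33


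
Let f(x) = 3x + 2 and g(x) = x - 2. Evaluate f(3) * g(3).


f(3) = 11
g(3) = 1
Product = 11

11


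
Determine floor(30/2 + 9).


30/2 = 15
15 + 9 = 24
floor(24) = 24

24


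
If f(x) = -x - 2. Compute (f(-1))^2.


f(-1) = -1
(-1)^2 = 1

1


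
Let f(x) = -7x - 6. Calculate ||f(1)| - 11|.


f(1) = -13
|-13| = 13
|13 - 11| = 2

2


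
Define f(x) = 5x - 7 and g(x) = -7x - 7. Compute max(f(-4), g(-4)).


21


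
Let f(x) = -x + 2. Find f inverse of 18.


Solve -x + 2 = 18
x = (18 - 2) / (-1) = -16

-16


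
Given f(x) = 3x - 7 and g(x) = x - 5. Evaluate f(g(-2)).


g(-2) = -7
f(-7) = -28

-28


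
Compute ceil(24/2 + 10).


24/2 = 12
12 + 10 = 22
ceil(22) = 22

22


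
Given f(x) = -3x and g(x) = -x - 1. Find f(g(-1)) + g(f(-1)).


f(g(-1)) = 0
g(f(-1)) = -4
Sum = -4

-4


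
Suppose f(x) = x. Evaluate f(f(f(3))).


f(3) = 3
f(3) = 3
f(3) = 3

3


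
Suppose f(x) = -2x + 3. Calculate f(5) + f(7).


f(5) = -7
f(7) = -11
Sum = -18

-18


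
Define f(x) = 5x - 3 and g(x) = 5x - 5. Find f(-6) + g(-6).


f(-6) = -33
g(-6) = -35
Sum = -68

-68


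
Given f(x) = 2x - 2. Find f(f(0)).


f(0) = -2
f(-2) = -6

-6


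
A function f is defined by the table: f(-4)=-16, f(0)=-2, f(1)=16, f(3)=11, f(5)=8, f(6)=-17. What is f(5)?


Reading from the table at x = 5

8


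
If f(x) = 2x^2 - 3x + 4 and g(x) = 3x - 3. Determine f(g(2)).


g(2) = 3
f(3) = 2*(3)^2 - 3*(3) + 4 = 13

13


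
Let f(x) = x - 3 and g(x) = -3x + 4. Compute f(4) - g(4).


f(4) = 1
g(4) = -8
Difference = 9

9


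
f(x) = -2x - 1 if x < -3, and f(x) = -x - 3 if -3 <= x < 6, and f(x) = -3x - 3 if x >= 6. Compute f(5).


-8


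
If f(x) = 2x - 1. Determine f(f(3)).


f(3) = 5
f(5) = 9

9


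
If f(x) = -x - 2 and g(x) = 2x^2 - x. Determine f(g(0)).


g(0) = 0
f(0) = -2

-2


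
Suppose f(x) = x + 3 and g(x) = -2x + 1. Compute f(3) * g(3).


f(3) = 6
g(3) = -5
Product = -30

-30


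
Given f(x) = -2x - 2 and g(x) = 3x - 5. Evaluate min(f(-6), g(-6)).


-23


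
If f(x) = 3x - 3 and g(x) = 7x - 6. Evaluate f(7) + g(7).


f(7) = 18
g(7) = 43
Sum = 61

61


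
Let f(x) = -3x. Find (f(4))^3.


f(4) = -12
(-12)^3 = -1728

-1728


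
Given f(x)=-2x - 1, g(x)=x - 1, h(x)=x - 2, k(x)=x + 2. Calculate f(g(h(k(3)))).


k(3) = 5
h(5) = 3
g(3) = 2
f(2) = -5

-5


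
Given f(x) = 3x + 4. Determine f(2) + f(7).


f(2) = 10
f(7) = 25
Sum = 35

35


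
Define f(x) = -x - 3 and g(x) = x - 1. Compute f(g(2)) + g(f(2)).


f(g(2)) = -4
g(f(2)) = -6
Sum = -10

-10


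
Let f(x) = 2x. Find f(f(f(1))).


f(1) = 2
f(2) = 4
f(4) = 8

8


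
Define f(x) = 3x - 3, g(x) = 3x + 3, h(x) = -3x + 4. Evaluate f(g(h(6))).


h(6) = -14
g(-14) = -39
f(-39) = -120

-120


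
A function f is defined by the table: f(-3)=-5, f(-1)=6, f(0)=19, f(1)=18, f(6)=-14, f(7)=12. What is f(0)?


19


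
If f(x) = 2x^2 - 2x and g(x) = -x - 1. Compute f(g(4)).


g(4) = -5
f(-5) = 2*(-5)^2 - 2*(-5) = 60

60


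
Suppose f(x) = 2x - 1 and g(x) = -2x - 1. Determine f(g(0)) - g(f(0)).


f(g(0)) = -3
g(f(0)) = 1
Difference = -4

-4


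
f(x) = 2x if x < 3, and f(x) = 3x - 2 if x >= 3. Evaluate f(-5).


-10


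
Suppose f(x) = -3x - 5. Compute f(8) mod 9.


f(8) = -29
-29 mod 9 = 7

7


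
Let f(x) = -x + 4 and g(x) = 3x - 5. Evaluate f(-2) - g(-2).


f(-2) = 6
g(-2) = -11
Difference = 17

17


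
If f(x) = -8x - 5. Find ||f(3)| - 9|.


f(3) = -29
|-29| = 29
|29 - 9| = 20

20


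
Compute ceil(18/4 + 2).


18/4 = 4.5
4.5 + 2 = 6.5
ceil(6.5) = 7

7


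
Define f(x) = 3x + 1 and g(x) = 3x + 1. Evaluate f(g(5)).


49


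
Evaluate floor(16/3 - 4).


16/3 = 5.3333
5.3333 - 4 = 1.3333
floor(1.3333) = 1

1


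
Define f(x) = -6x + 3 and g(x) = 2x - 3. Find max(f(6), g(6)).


f(6) = -33
g(6) = 9
max = 9

9


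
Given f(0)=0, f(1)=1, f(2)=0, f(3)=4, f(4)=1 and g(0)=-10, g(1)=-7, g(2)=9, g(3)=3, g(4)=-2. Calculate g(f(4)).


f(4) = 1
g(1) = -7

-7


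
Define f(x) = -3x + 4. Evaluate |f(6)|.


f(6) = -14
|-14| = 14

14


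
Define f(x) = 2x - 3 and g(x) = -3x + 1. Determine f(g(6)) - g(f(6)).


-11


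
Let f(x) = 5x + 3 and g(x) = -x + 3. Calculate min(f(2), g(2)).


f(2) = 13
g(2) = 1
min = 1

1


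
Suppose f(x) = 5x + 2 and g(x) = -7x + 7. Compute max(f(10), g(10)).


f(10) = 52
g(10) = -63
max = 52

52


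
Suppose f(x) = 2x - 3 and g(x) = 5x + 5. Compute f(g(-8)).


g(-8) = -35
f(-35) = -73

-73


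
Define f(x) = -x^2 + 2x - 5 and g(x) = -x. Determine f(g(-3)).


-8


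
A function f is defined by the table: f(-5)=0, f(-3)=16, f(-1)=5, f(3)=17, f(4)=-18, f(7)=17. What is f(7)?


Reading from the table at x = 7

17


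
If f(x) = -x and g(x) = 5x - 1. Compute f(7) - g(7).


-41


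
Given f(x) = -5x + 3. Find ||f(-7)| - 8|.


f(-7) = 38
|38| = 38
|38 - 8| = 30

30


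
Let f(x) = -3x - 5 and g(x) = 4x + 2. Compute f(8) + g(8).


5


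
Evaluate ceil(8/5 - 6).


8/5 = 1.6
1.6 - 6 = -4.4
ceil(-4.4) = -4

-4


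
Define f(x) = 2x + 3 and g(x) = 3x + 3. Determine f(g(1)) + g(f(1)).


f(g(1)) = 15
g(f(1)) = 18
Sum = 33

33


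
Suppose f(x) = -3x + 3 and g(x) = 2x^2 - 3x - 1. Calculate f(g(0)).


g(0) = -1
f(-1) = 6

6


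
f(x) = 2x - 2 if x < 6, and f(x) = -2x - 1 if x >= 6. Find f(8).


8 satisfies x >= 6
f(8) = -17

-17


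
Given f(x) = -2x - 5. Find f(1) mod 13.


6


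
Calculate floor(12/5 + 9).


12/5 = 2.4
2.4 + 9 = 11.4
floor(11.4) = 11

11


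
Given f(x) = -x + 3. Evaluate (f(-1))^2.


f(-1) = 4
(4)^2 = 16

16


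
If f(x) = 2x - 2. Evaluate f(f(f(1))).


f(1) = 0
f(0) = -2
f(-2) = -6

-6


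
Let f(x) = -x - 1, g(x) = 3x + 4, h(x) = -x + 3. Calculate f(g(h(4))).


h(4) = -1
g(-1) = 1
f(1) = -2

-2


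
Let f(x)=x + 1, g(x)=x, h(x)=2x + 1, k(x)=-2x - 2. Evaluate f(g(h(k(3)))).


k(3) = -8
h(-8) = -15
g(-15) = -15
f(-15) = -14

-14


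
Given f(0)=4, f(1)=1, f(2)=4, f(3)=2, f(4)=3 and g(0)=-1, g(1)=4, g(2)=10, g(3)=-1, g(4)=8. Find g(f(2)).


8


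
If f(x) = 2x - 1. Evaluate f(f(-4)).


f(-4) = -9
f(-9) = -19

-19


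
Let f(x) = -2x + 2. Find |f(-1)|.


4


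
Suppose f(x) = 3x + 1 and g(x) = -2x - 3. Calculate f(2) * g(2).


f(2) = 7
g(2) = -7
Product = -49

-49


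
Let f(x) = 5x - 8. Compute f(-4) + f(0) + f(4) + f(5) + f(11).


f(-4) = -28
f(0) = -8
f(4) = 12
f(5) = 17
f(11) = 47
Sum = 40

40


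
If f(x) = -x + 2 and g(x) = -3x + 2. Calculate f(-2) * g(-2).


f(-2) = 4
g(-2) = 8
Product = 32

32


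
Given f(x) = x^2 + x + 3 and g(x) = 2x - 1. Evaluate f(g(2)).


g(2) = 3
f(3) = 1*(3)^2 + 1*(3) + 3 = 15

15


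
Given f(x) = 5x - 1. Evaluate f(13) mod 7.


f(13) = 64
64 mod 7 = 1

1


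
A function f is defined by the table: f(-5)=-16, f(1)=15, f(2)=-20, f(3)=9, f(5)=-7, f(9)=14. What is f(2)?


Reading from the table at x = 2

-20


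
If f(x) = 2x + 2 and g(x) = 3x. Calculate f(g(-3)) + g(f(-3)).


f(g(-3)) = -16
g(f(-3)) = -12
Sum = -28

-28


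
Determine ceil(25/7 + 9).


25/7 = 3.5714
3.5714 + 9 = 12.5714
ceil(12.5714) = 13

13


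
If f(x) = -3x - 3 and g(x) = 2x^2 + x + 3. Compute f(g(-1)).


g(-1) = 4
f(4) = -15

-15


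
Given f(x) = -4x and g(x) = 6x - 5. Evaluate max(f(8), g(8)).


f(8) = -32
g(8) = 43
max = 43

43


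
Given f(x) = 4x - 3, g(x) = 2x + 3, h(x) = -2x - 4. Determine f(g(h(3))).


-71


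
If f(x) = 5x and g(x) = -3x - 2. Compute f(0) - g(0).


f(0) = 0
g(0) = -2
Difference = 2

2


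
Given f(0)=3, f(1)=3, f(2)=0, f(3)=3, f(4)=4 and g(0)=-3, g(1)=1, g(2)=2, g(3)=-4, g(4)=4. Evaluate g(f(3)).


f(3) = 3
g(3) = -4

-4


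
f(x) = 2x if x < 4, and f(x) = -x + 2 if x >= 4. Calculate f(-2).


-4


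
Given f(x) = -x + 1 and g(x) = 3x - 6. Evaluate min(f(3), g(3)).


f(3) = -2
g(3) = 3
min = -2

-2


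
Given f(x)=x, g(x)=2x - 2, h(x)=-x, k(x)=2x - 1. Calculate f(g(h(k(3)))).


k(3) = 5
h(5) = -5
g(-5) = -12
f(-12) = -12

-12


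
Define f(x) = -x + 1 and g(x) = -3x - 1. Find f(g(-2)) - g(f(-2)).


f(g(-2)) = -4
g(f(-2)) = -10
Difference = 6

6


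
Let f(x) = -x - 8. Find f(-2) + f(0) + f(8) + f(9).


-47


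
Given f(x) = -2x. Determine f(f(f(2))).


f(2) = -4
f(-4) = 8
f(8) = -16

-16


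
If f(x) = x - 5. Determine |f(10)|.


5


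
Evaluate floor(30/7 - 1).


3


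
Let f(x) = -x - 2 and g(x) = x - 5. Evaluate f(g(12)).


g(12) = 7
f(7) = -9

-9


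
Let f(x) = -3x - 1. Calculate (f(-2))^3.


f(-2) = 5
(5)^3 = 125

125


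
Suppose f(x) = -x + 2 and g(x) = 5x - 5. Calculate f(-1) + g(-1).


f(-1) = 3
g(-1) = -10
Sum = -7

-7


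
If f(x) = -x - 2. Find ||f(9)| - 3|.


f(9) = -11
|-11| = 11
|11 - 3| = 8

8


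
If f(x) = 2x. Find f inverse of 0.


0


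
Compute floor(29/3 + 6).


15


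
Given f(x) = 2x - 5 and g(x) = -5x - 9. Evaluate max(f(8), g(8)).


f(8) = 11
g(8) = -49
max = 11

11


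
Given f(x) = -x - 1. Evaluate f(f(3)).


3


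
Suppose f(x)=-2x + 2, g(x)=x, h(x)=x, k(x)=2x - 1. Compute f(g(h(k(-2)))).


k(-2) = -5
h(-5) = -5
g(-5) = -5
f(-5) = 12

12


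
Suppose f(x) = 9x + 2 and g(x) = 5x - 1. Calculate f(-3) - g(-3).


f(-3) = -25
g(-3) = -16
Difference = -9

-9


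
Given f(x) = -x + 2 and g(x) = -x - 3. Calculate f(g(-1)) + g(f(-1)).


f(g(-1)) = 4
g(f(-1)) = -6
Sum = -2

-2


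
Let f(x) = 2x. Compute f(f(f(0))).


f(0) = 0
f(0) = 0
f(0) = 0

0


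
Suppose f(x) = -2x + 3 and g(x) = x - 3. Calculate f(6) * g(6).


f(6) = -9
g(6) = 3
Product = -27

-27


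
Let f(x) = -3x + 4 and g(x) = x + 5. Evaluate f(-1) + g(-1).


11


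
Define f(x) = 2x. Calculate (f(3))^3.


f(3) = 6
(6)^3 = 216

216


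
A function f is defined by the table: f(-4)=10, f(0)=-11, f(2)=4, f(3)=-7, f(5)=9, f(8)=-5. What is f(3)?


Reading from the table at x = 3

-7


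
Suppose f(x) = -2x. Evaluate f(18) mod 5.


f(18) = -36
-36 mod 5 = 4

4


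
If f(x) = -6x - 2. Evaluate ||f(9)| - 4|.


f(9) = -56
|-56| = 56
|56 - 4| = 52

52


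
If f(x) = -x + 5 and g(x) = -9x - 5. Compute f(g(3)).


37


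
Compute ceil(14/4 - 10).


14/4 = 3.5
3.5 - 10 = -6.5
ceil(-6.5) = -6

-6


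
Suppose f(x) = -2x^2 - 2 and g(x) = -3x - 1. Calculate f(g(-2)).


-52


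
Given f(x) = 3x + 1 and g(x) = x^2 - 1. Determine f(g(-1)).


g(-1) = 0
f(0) = 1

1


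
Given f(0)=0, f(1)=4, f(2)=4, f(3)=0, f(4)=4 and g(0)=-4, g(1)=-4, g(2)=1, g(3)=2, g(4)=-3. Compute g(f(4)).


f(4) = 4
g(4) = -3

-3


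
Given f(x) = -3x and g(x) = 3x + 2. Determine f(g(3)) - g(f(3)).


f(g(3)) = -33
g(f(3)) = -25
Difference = -8

-8


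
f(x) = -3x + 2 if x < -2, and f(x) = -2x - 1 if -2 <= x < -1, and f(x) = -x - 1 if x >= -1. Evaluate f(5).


5 satisfies x >= -1
f(5) = -6

-6


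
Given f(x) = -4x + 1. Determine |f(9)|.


f(9) = -35
|-35| = 35

35


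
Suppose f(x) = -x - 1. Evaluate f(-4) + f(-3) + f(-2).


f(-4) = 3
f(-3) = 2
f(-2) = 1
Sum = 6

6


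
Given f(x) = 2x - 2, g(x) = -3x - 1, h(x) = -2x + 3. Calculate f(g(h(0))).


h(0) = 3
g(3) = -10
f(-10) = -22

-22


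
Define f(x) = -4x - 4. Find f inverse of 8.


-3


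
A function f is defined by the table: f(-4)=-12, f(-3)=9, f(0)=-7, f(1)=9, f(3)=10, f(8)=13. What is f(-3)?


9


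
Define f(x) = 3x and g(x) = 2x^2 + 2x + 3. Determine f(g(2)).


g(2) = 15
f(15) = 45

45


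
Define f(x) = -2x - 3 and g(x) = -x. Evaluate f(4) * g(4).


44


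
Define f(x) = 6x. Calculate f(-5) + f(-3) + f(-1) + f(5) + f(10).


f(-5) = -30
f(-3) = -18
f(-1) = -6
f(5) = 30
f(10) = 60
Sum = 36

36


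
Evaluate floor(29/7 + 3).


29/7 = 4.1429
4.1429 + 3 = 7.1429
floor(7.1429) = 7

7


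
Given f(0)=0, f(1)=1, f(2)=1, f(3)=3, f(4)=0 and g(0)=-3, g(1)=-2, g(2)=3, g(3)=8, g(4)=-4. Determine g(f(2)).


f(2) = 1
g(1) = -2

-2


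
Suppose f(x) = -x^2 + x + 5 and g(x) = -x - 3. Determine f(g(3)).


g(3) = -6
f(-6) = (-1)*(-6)^2 + 1*(-6) + 5 = -37

-37


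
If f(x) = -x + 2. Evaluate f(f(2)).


f(2) = 0
f(0) = 2

2


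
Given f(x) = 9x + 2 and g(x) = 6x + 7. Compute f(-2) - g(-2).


f(-2) = -16
g(-2) = -5
Difference = -11

-11


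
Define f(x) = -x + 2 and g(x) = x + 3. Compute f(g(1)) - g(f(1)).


f(g(1)) = -2
g(f(1)) = 4
Difference = -6

-6


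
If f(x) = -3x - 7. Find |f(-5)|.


8


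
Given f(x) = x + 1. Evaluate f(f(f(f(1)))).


f(1) = 2
f(2) = 3
f(3) = 4
f(4) = 5

5


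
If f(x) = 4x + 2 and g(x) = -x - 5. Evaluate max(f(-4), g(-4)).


-1


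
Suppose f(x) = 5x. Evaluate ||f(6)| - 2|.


28


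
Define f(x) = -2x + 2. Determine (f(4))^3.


-216


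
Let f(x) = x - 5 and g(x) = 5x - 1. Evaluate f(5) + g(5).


f(5) = 0
g(5) = 24
Sum = 24

24


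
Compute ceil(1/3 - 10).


1/3 = 0.3333
0.3333 - 10 = -9.6667
ceil(-9.6667) = -9

-9


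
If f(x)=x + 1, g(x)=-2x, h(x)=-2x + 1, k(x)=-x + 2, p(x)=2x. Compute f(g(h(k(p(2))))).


-9


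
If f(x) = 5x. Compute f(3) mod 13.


f(3) = 15
15 mod 13 = 2

2


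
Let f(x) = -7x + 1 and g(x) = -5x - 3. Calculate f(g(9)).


337


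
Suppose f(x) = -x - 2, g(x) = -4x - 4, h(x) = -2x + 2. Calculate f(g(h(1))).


h(1) = 0
g(0) = -4
f(-4) = 2

2


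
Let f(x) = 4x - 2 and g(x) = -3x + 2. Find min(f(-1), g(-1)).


f(-1) = -6
g(-1) = 5
min = -6

-6


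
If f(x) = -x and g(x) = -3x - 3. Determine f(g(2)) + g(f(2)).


f(g(2)) = 9
g(f(2)) = 3
Sum = 12

12


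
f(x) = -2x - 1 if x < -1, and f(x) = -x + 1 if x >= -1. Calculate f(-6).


-6 satisfies x < -1
f(-6) = 11

11


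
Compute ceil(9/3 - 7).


9/3 = 3
3 - 7 = -4
ceil(-4) = -4

-4


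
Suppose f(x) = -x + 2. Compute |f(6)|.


f(6) = -4
|-4| = 4

4


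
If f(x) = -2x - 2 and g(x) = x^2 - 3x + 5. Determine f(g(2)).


g(2) = 3
f(3) = -8

-8


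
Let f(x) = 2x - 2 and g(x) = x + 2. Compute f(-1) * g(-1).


f(-1) = -4
g(-1) = 1
Product = -4

-4


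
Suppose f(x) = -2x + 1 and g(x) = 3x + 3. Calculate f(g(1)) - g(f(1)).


f(g(1)) = -11
g(f(1)) = 0
Difference = -11

-11


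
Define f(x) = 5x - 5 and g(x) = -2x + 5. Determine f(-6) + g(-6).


f(-6) = -35
g(-6) = 17
Sum = -18

-18


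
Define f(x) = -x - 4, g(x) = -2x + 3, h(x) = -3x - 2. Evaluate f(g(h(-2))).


h(-2) = 4
g(4) = -5
f(-5) = 1

1


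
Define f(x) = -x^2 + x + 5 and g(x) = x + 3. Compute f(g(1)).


g(1) = 4
f(4) = (-1)*(4)^2 + 1*(4) + 5 = -7

-7


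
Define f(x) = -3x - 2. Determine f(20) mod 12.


f(20) = -62
-62 mod 12 = 10

10


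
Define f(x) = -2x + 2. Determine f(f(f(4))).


f(4) = -6
f(-6) = 14
f(14) = -26

-26


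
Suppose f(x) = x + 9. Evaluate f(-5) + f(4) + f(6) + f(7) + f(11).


f(-5) = 4
f(4) = 13
f(6) = 15
f(7) = 16
f(11) = 20
Sum = 68

68


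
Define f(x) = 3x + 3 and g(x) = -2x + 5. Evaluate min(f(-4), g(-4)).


f(-4) = -9
g(-4) = 13
min = -9

-9


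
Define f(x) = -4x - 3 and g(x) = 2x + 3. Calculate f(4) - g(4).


f(4) = -19
g(4) = 11
Difference = -30

-30


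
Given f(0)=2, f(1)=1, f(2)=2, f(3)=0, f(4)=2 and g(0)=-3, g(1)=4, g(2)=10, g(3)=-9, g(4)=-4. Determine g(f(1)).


f(1) = 1
g(1) = 4

4


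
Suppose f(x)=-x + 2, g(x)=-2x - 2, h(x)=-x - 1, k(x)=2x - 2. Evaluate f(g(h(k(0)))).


6


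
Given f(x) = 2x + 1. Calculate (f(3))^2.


f(3) = 7
(7)^2 = 49

49


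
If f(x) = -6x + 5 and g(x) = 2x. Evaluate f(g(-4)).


g(-4) = -8
f(-8) = 53

53


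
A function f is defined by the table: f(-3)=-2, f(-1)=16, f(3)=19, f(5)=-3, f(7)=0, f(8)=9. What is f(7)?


Reading from the table at x = 7

0


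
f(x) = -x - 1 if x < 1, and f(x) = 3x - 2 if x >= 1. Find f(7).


7 satisfies x >= 1
f(7) = 19

19


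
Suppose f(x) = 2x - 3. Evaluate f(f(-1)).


f(-1) = -5
f(-5) = -13

-13


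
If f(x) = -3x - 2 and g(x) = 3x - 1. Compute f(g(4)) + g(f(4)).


f(g(4)) = -35
g(f(4)) = -43
Sum = -78

-78


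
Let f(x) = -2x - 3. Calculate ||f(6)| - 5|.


10


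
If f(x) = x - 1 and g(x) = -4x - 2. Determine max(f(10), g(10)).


f(10) = 9
g(10) = -42
max = 9

9


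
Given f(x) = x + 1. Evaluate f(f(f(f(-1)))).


f(-1) = 0
f(0) = 1
f(1) = 2
f(2) = 3

3


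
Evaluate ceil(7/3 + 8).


7/3 = 2.3333
2.3333 + 8 = 10.3333
ceil(10.3333) = 11

11


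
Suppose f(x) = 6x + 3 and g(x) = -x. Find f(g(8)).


g(8) = -8
f(-8) = -45

-45


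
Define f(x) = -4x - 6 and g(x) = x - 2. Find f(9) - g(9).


-49


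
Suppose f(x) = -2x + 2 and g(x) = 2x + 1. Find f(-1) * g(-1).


f(-1) = 4
g(-1) = -1
Product = -4

-4


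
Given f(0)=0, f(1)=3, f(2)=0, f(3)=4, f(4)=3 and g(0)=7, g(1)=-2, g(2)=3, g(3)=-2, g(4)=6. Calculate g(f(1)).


f(1) = 3
g(3) = -2

-2


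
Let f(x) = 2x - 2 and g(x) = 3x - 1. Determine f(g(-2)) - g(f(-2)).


f(g(-2)) = -16
g(f(-2)) = -19
Difference = 3

3


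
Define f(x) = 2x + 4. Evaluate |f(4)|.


f(4) = 12
|12| = 12

12


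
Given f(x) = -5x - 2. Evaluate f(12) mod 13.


f(12) = -62
-62 mod 13 = 3

3


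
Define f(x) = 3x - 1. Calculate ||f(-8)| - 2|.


23


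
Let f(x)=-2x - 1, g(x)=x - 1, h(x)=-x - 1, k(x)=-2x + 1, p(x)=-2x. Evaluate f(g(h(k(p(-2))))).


-11


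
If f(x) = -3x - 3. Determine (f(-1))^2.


f(-1) = 0
(0)^2 = 0

0


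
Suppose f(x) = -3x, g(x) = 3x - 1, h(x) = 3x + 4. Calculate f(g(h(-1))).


h(-1) = 1
g(1) = 2
f(2) = -6

-6


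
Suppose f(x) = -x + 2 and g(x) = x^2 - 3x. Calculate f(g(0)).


g(0) = 0
f(0) = 2

2


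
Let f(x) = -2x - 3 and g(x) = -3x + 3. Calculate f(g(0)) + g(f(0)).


f(g(0)) = -9
g(f(0)) = 12
Sum = 3

3


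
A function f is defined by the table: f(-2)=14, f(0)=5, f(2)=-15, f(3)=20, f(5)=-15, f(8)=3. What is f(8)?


Reading from the table at x = 8

3


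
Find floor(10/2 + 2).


7


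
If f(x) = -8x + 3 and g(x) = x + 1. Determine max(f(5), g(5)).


6


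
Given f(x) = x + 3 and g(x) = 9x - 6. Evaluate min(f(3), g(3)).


f(3) = 6
g(3) = 21
min = 6

6


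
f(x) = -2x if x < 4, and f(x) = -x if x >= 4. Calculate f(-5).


10


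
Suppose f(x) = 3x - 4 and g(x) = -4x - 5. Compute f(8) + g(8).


f(8) = 20
g(8) = -37
Sum = -17

-17


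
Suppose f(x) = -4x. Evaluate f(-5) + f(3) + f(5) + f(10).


f(-5) = 20
f(3) = -12
f(5) = -20
f(10) = -40
Sum = -52

-52


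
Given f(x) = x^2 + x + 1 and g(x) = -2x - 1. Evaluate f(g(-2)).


g(-2) = 3
f(3) = 1*(3)^2 + 1*(3) + 1 = 13

13


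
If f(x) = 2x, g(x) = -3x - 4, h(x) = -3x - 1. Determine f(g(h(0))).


h(0) = -1
g(-1) = -1
f(-1) = -2

-2


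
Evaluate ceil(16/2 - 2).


16/2 = 8
8 - 2 = 6
ceil(6) = 6

6


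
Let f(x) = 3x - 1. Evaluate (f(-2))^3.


-343


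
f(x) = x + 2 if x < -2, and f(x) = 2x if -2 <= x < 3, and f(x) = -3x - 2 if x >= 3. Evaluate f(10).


10 satisfies x >= 3
f(10) = -32

-32


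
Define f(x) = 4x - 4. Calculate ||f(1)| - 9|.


f(1) = 0
|0| = 0
|0 - 9| = 9

9


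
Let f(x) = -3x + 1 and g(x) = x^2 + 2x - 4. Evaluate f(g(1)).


g(1) = -1
f(-1) = 4

4


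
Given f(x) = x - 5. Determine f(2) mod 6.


3


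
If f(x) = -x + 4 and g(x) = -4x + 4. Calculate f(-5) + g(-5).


f(-5) = 9
g(-5) = 24
Sum = 33

33


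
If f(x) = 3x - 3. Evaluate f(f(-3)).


f(-3) = -12
f(-12) = -39

-39


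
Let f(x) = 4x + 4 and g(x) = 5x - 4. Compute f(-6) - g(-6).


f(-6) = -20
g(-6) = -34
Difference = 14

14


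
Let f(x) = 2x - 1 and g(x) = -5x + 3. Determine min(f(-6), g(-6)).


f(-6) = -13
g(-6) = 33
min = -13

-13


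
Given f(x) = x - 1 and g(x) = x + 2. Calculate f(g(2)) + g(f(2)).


6


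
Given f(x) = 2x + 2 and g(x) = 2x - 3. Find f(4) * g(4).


f(4) = 10
g(4) = 5
Product = 50

50


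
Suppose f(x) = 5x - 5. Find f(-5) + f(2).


f(-5) = -30
f(2) = 5
Sum = -25

-25


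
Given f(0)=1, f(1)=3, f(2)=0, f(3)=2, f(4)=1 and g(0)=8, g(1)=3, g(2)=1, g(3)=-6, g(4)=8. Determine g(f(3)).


f(3) = 2
g(2) = 1

1


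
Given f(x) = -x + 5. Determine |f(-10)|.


f(-10) = 15
|15| = 15

15


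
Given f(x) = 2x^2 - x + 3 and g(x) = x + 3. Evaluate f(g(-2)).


g(-2) = 1
f(1) = 2*(1)^2 - 1*(1) + 3 = 4

4


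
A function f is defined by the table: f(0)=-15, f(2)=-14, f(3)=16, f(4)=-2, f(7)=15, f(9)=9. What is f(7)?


Reading from the table at x = 7

15


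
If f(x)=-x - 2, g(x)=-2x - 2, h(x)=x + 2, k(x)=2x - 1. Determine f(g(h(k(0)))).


k(0) = -1
h(-1) = 1
g(1) = -4
f(-4) = 2

2


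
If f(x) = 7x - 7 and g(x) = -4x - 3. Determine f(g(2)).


g(2) = -11
f(-11) = -84

-84


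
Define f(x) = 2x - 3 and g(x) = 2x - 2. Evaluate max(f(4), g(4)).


f(4) = 5
g(4) = 6
max = 6

6


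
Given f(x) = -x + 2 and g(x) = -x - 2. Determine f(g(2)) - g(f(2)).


f(g(2)) = 6
g(f(2)) = -2
Difference = 8

8


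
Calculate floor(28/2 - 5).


28/2 = 14
14 - 5 = 9
floor(9) = 9

9


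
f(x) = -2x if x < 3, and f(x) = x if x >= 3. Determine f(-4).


-4 satisfies x < 3
f(-4) = 8

8


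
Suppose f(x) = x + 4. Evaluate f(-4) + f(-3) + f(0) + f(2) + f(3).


f(-4) = 0
f(-3) = 1
f(0) = 4
f(2) = 6
f(3) = 7
Sum = 18

18


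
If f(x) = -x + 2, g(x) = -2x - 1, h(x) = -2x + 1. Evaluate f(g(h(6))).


h(6) = -11
g(-11) = 21
f(21) = -19

-19


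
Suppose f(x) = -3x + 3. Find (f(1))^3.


f(1) = 0
(0)^3 = 0

0


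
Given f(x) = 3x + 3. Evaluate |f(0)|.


3


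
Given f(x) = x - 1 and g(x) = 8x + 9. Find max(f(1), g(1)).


f(1) = 0
g(1) = 17
max = 17

17


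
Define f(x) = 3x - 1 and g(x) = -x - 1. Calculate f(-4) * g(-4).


f(-4) = -13
g(-4) = 3
Product = -39

-39


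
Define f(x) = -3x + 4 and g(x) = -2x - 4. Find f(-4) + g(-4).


f(-4) = 16
g(-4) = 4
Sum = 20

20


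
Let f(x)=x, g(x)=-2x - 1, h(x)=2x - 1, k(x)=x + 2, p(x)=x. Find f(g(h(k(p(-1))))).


p(-1) = -1
k(-1) = 1
h(1) = 1
g(1) = -3
f(-3) = -3

-3


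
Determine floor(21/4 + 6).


11


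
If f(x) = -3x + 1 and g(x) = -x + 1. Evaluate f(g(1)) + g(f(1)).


4


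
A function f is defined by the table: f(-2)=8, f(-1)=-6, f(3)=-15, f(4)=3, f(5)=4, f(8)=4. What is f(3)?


Reading from the table at x = 3

-15


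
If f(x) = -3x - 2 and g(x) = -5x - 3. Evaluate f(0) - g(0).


f(0) = -2
g(0) = -3
Difference = 1

1


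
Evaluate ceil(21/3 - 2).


5


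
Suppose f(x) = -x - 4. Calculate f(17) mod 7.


0


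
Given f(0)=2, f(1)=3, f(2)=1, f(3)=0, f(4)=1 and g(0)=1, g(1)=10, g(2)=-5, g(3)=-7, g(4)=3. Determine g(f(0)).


f(0) = 2
g(2) = -5

-5


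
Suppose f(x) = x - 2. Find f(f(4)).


f(4) = 2
f(2) = 0

0


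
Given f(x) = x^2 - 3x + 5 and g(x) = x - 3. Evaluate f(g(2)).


g(2) = -1
f(-1) = 1*(-1)^2 - 3*(-1) + 5 = 9

9


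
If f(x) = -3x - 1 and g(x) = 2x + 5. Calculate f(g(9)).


g(9) = 23
f(23) = -70

-70


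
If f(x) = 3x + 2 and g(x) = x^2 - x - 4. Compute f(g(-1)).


g(-1) = -2
f(-2) = -4

-4


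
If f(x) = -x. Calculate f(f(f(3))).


f(3) = -3
f(-3) = 3
f(3) = -3

-3


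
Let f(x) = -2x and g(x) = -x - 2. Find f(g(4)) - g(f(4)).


f(g(4)) = 12
g(f(4)) = 6
Difference = 6

6


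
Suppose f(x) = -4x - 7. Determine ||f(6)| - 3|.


f(6) = -31
|-31| = 31
|31 - 3| = 28

28


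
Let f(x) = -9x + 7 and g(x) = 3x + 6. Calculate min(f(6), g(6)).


f(6) = -47
g(6) = 24
min = -47

-47


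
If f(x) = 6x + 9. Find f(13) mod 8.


f(13) = 87
87 mod 8 = 7

7


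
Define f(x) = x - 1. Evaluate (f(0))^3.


f(0) = -1
(-1)^3 = -1

-1


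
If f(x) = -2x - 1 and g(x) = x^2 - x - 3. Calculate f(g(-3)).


-19


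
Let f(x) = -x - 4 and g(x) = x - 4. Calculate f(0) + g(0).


f(0) = -4
g(0) = -4
Sum = -8

-8


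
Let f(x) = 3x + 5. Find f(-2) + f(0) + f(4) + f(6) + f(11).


f(-2) = -1
f(0) = 5
f(4) = 17
f(6) = 23
f(11) = 38
Sum = 82

82


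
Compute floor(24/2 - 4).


24/2 = 12
12 - 4 = 8
floor(8) = 8

8


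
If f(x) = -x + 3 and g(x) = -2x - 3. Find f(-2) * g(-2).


f(-2) = 5
g(-2) = 1
Product = 5

5


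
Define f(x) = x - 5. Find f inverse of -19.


Solve x - 5 = -19
x = (-19 + 5) / 1 = -14

-14


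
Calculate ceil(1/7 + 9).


1/7 = 0.1429
0.1429 + 9 = 9.1429
ceil(9.1429) = 10

10


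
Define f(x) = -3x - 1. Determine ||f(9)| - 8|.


f(9) = -28
|-28| = 28
|28 - 8| = 20

20


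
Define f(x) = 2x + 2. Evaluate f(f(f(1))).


f(1) = 4
f(4) = 10
f(10) = 22

22


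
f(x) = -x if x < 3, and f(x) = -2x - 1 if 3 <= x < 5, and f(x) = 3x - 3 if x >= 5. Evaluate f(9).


24


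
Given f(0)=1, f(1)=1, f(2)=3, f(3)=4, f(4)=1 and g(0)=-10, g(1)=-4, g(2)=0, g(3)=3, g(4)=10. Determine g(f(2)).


f(2) = 3
g(3) = 3

3


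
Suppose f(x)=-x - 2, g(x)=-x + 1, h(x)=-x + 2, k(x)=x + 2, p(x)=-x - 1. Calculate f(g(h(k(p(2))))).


p(2) = -3
k(-3) = -1
h(-1) = 3
g(3) = -2
f(-2) = 0

0


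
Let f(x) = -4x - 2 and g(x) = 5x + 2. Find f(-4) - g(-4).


f(-4) = 14
g(-4) = -18
Difference = 32

32


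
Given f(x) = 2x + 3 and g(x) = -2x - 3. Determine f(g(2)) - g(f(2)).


f(g(2)) = -11
g(f(2)) = -17
Difference = 6

6


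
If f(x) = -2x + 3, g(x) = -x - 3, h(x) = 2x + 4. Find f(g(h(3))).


h(3) = 10
g(10) = -13
f(-13) = 29

29


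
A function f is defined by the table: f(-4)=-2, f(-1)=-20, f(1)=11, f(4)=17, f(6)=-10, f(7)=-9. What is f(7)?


Reading from the table at x = 7

-9


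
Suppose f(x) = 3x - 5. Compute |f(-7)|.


f(-7) = -26
|-26| = 26

26


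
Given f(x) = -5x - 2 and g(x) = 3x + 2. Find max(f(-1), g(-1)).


3


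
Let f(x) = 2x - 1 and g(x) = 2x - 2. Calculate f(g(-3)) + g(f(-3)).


f(g(-3)) = -17
g(f(-3)) = -16
Sum = -33

-33


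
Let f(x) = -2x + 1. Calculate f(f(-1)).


f(-1) = 3
f(3) = -5

-5


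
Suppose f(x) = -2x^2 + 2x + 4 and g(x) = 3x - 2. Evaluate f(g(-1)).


g(-1) = -5
f(-5) = (-2)*(-5)^2 + 2*(-5) + 4 = -56

-56


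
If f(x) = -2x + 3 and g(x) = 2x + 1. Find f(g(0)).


g(0) = 1
f(1) = 1

1


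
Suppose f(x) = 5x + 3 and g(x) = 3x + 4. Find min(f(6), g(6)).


f(6) = 33
g(6) = 22
min = 22

22


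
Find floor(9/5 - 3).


9/5 = 1.8
1.8 - 3 = -1.2
floor(-1.2) = -2

-2


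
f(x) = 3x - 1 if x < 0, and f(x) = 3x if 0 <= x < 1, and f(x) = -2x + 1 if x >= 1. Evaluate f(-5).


-16


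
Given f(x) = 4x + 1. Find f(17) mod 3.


f(17) = 69
69 mod 3 = 0

0


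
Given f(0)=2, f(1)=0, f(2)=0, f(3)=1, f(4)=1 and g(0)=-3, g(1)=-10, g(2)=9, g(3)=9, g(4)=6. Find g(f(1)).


f(1) = 0
g(0) = -3

-3


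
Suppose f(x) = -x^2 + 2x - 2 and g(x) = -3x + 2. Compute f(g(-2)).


g(-2) = 8
f(8) = (-1)*(8)^2 + 2*(8) - 2 = -50

-50


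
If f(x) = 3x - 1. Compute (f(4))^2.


f(4) = 11
(11)^2 = 121

121


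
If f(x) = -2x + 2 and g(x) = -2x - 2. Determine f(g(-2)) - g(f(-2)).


12


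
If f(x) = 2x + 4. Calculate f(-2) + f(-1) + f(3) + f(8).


f(-2) = 0
f(-1) = 2
f(3) = 10
f(8) = 20
Sum = 32

32


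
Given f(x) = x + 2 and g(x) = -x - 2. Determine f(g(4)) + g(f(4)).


f(g(4)) = -4
g(f(4)) = -8
Sum = -12

-12


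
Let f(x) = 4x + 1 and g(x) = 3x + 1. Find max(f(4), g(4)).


f(4) = 17
g(4) = 13
max = 17

17


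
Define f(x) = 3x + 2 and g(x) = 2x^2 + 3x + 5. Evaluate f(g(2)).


59


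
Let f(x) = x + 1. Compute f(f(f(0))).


f(0) = 1
f(1) = 2
f(2) = 3

3


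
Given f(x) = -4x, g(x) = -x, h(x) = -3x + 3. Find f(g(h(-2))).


36


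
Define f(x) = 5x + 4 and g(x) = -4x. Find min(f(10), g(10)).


f(10) = 54
g(10) = -40
min = -40

-40


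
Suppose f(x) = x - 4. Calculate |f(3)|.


f(3) = -1
|-1| = 1

1


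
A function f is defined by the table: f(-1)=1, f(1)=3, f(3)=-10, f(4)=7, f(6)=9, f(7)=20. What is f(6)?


Reading from the table at x = 6

9


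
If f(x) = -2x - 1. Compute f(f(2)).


f(2) = -5
f(-5) = 9

9


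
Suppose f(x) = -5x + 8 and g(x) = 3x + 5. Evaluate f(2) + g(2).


9


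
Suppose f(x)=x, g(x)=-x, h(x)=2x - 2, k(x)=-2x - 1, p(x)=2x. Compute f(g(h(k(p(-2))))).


p(-2) = -4
k(-4) = 7
h(7) = 12
g(12) = -12
f(-12) = -12

-12


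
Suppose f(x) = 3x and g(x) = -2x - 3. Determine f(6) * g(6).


f(6) = 18
g(6) = -15
Product = -270

-270


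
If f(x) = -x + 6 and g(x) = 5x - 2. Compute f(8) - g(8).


-40


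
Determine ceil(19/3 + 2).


19/3 = 6.3333
6.3333 + 2 = 8.3333
ceil(8.3333) = 9

9


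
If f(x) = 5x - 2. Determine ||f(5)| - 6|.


17


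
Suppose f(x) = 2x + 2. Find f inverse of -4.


Solve 2x + 2 = -4
x = (-4 - 2) / 2 = -3

-3


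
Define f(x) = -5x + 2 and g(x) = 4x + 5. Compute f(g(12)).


-263


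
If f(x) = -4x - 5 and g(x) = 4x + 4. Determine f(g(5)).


g(5) = 24
f(24) = -101

-101


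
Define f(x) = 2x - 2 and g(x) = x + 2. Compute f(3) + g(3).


f(3) = 4
g(3) = 5
Sum = 9

9


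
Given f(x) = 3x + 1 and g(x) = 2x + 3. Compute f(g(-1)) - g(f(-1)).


f(g(-1)) = 4
g(f(-1)) = -1
Difference = 5

5


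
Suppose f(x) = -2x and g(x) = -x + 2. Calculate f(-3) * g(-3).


f(-3) = 6
g(-3) = 5
Product = 30

30


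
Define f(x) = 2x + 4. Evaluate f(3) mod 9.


1


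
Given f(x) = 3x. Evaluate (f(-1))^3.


f(-1) = -3
(-3)^3 = -27

-27


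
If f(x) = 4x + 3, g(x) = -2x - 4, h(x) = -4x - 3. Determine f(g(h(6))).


h(6) = -27
g(-27) = 50
f(50) = 203

203


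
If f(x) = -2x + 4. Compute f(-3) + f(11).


f(-3) = 10
f(11) = -18
Sum = -8

-8


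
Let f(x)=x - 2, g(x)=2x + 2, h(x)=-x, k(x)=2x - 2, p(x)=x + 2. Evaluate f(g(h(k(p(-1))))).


0


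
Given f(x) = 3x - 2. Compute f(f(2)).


f(2) = 4
f(4) = 10

10


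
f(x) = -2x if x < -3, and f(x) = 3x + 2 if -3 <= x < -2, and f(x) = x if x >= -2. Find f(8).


8 satisfies x >= -2
f(8) = 8

8


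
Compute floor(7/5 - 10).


7/5 = 1.4
1.4 - 10 = -8.6
floor(-8.6) = -9

-9


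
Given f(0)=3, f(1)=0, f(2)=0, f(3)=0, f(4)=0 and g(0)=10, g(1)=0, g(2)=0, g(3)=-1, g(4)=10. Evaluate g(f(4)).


f(4) = 0
g(0) = 10

10


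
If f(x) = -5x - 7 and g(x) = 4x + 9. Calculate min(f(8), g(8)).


f(8) = -47
g(8) = 41
min = -47

-47


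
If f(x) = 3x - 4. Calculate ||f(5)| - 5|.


f(5) = 11
|11| = 11
|11 - 5| = 6

6


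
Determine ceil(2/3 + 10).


2/3 = 0.6667
0.6667 + 10 = 10.6667
ceil(10.6667) = 11

11


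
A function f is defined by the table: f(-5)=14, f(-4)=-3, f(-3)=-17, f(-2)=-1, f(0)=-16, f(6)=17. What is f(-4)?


Reading from the table at x = -4

-3


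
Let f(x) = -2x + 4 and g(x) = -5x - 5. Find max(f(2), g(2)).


0


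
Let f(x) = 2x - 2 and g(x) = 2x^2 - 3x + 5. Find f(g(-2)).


36


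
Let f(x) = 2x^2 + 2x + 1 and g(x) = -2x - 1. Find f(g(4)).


g(4) = -9
f(-9) = 2*(-9)^2 + 2*(-9) + 1 = 145

145


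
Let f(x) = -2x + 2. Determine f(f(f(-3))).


30


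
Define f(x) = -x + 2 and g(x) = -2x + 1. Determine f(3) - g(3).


f(3) = -1
g(3) = -5
Difference = 4

4


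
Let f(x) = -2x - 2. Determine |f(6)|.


f(6) = -14
|-14| = 14

14


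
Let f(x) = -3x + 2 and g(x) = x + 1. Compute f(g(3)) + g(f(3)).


-16


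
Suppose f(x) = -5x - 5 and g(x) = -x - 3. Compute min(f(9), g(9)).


f(9) = -50
g(9) = -12
min = -50

-50


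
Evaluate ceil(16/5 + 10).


16/5 = 3.2
3.2 + 10 = 13.2
ceil(13.2) = 14

14


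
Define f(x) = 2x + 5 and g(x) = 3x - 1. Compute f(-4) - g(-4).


f(-4) = -3
g(-4) = -13
Difference = 10

10


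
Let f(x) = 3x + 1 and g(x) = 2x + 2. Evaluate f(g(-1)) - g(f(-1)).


f(g(-1)) = 1
g(f(-1)) = -2
Difference = 3

3


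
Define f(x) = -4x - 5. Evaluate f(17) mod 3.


2


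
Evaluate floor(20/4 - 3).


20/4 = 5
5 - 3 = 2
floor(2) = 2

2


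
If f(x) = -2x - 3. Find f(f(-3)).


f(-3) = 3
f(3) = -9

-9


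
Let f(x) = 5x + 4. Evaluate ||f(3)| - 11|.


f(3) = 19
|19| = 19
|19 - 11| = 8

8


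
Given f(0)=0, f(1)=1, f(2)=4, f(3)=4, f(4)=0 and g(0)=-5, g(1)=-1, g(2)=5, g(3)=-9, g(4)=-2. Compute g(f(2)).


f(2) = 4
g(4) = -2

-2


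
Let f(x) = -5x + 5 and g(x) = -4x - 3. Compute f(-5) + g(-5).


47


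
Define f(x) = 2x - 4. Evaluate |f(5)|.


f(5) = 6
|6| = 6

6


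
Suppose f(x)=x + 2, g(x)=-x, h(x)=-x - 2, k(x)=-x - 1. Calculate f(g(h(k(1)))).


k(1) = -2
h(-2) = 0
g(0) = 0
f(0) = 2

2


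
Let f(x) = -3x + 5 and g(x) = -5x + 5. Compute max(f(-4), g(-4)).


f(-4) = 17
g(-4) = 25
max = 25

25


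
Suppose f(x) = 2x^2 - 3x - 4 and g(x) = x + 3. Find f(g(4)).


g(4) = 7
f(7) = 2*(7)^2 - 3*(7) - 4 = 73

73


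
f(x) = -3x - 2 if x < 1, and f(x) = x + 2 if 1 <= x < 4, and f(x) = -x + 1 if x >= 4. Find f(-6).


-6 satisfies x < 1
f(-6) = 16

16


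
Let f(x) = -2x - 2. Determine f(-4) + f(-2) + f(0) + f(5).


f(-4) = 6
f(-2) = 2
f(0) = -2
f(5) = -12
Sum = -6

-6


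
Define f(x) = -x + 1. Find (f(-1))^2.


4


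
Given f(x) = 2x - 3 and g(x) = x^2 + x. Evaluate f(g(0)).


g(0) = 0
f(0) = -3

-3


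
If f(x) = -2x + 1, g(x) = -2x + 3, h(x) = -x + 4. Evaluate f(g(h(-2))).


h(-2) = 6
g(6) = -9
f(-9) = 19

19


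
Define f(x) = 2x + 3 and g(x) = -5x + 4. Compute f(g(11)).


g(11) = -51
f(-51) = -99

-99


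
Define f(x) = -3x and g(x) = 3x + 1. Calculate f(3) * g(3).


-90


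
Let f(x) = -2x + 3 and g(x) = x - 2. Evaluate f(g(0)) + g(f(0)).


f(g(0)) = 7
g(f(0)) = 1
Sum = 8

8


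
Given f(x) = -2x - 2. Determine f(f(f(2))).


f(2) = -6
f(-6) = 10
f(10) = -22

-22


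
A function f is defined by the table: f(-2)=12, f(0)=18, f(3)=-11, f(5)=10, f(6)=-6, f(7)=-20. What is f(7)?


Reading from the table at x = 7

-20


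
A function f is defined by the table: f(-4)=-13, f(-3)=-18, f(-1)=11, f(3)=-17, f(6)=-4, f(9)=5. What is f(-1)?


Reading from the table at x = -1

11


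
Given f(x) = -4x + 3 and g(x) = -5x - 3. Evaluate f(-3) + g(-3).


f(-3) = 15
g(-3) = 12
Sum = 27

27


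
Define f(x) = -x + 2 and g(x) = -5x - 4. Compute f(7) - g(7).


f(7) = -5
g(7) = -39
Difference = 34

34


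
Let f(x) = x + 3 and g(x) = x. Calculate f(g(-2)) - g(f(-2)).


0


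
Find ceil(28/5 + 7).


28/5 = 5.6
5.6 + 7 = 12.6
ceil(12.6) = 13

13


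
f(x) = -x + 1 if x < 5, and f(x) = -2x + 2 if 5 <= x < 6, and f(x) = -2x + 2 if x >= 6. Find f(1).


0


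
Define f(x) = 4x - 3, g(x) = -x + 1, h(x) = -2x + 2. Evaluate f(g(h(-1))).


h(-1) = 4
g(4) = -3
f(-3) = -15

-15


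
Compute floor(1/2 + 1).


1/2 = 0.5
0.5 + 1 = 1.5
floor(1.5) = 1

1


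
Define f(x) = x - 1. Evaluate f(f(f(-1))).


-4


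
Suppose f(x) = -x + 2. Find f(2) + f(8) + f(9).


f(2) = 0
f(8) = -6
f(9) = -7
Sum = -13

-13


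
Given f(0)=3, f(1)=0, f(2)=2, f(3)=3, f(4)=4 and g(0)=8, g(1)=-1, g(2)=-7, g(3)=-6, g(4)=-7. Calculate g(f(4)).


f(4) = 4
g(4) = -7

-7


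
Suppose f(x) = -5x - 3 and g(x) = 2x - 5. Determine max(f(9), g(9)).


f(9) = -48
g(9) = 13
max = 13

13


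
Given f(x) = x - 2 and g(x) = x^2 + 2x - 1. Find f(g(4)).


g(4) = 23
f(23) = 21

21


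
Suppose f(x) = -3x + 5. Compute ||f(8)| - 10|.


f(8) = -19
|-19| = 19
|19 - 10| = 9

9


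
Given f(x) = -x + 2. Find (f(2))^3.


f(2) = 0
(0)^3 = 0

0


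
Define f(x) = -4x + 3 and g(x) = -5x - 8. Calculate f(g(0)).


g(0) = -8
f(-8) = 35

35


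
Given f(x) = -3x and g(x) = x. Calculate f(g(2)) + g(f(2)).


f(g(2)) = -6
g(f(2)) = -6
Sum = -12

-12


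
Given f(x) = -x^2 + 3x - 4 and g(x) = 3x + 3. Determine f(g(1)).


g(1) = 6
f(6) = (-1)*(6)^2 + 3*(6) - 4 = -22

-22
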